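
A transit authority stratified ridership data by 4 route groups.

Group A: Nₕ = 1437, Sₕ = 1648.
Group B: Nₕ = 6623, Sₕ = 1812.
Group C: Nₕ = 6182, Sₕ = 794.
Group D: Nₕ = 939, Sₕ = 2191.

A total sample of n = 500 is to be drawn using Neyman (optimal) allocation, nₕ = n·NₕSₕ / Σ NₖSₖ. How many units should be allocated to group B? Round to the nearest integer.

281

Σ NₕSₕ = 1437·1648 + 6623·1812 + 6182·794 + 939·2191 = 21334909.
Share for B: 12000876/21334909 = 0.56250.
n_B = 500 × 0.56250 = 281.250... → 281.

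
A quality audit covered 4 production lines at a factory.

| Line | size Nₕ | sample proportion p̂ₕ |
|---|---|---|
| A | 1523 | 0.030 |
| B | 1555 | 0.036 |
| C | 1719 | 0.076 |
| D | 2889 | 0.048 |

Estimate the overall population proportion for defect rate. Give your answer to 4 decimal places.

0.0483

N = 1523 + 1555 + 1719 + 2889 = 7686.
Overall proportion = Σ (Nₕ/N)·p̂ₕ.
Σ Nₕp̂ₕ = 45.69 + 55.98 + 130.644 + 138.672 = 370.986.
370.986 / 7686 = 0.048268... → 0.0483.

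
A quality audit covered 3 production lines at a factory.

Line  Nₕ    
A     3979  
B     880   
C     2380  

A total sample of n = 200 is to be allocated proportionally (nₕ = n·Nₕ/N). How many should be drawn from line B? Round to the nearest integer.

24

N = 3979 + 880 + 2380 = 7239.
n_B = 200·880/7239 = 24.313... → 24.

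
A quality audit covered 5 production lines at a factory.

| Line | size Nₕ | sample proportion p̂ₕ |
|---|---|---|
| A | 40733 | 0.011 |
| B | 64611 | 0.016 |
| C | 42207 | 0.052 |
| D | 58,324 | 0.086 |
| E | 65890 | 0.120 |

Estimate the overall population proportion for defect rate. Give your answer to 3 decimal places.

0.061

N = 40733 + 64611 + 42207 + 58324 + 65890 = 271765.
Overall proportion = Σ (Nₕ/N)·p̂ₕ.
Σ Nₕp̂ₕ = 448.063 + 1033.776 + 2194.764 + 5015.864 + 7906.8 = 16599.267.
16599.267 / 271765 = 0.06108... → 0.061.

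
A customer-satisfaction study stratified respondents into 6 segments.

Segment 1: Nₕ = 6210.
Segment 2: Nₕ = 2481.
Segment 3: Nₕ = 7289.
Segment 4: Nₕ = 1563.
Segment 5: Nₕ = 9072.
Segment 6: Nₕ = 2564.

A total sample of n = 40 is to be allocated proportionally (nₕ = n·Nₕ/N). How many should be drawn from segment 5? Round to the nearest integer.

12

Share of segment 5 = 9072/29179 = 0.31091.
Allocate 40 × 0.31091 = 12.436... → 12.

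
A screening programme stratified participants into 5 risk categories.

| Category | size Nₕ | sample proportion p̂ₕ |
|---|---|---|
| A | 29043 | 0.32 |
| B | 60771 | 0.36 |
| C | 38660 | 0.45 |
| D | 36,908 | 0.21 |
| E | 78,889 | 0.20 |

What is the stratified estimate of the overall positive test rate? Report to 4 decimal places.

N = 29043 + 60771 + 38660 + 36908 + 78889 = 244271.
Overall proportion = Σ (Nₕ/N)·p̂ₕ.
Σ Nₕp̂ₕ = 9293.76 + 21877.56 + 17397 + 7750.68 + 15777.8 = 72096.8.
72096.8 / 244271 = 0.295151... → 0.2952.

0.2952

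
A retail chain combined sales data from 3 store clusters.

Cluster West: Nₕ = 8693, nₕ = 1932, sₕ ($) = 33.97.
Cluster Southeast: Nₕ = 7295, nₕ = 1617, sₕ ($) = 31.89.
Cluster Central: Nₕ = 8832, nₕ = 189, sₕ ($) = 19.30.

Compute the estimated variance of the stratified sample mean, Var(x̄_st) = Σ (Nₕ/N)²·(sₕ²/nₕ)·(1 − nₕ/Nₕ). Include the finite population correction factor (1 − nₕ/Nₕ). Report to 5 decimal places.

0.34349

N = 24820. Term for each stratum: Wₕ²sₕ²/nₕ·(1−nₕ/Nₕ).
Var(x̄_st) = 0.05698506 + 0.04228790 + 0.24421528 = 0.34348825 → 0.34349.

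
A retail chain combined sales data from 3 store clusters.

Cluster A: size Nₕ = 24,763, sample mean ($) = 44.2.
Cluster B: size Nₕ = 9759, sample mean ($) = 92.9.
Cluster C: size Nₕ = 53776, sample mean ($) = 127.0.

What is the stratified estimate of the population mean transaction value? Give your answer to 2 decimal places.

N = 88298; weights Wₕ = Nₕ/N = (0.2804, 0.1105, 0.6090).
x̄_st = Σ Wₕ·x̄ₕ = 0.2804·44.2 + 0.1105·92.9 + 0.6090·127.0 ≈ 100.0101...
→ 100.01.

100.01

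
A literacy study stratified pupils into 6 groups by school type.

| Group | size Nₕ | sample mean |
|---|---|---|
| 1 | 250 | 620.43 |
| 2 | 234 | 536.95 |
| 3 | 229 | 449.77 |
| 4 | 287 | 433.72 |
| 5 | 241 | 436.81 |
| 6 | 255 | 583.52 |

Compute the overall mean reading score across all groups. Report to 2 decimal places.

x̄_st = (Σ Nₕx̄ₕ) / (Σ Nₕ) = (250·620.43 + 234·536.95 + 229·449.77 + 287·433.72 + 241·436.81 + 255·583.52) / 1496
= 762297.58 / 1496 = 509.5572... → 509.56.

509.56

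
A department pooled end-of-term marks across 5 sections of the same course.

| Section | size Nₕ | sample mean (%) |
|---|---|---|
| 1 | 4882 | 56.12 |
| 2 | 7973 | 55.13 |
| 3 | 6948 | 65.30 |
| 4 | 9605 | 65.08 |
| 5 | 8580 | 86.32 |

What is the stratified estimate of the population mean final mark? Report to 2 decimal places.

66.68

N = 37988; weights Wₕ = Nₕ/N = (0.1285, 0.2099, 0.1829, 0.2528, 0.2259).
x̄_st = Σ Wₕ·x̄ₕ = 0.1285·56.12 + 0.2099·55.13 + 0.1829·65.30 + 0.2528·65.08 + 0.2259·86.32 ≈ 66.6777...
→ 66.68.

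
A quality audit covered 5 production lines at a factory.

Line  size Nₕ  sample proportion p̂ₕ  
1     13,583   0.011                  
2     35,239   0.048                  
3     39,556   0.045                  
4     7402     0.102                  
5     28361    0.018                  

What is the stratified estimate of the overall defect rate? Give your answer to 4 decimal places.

N = 13583 + 35239 + 39556 + 7402 + 28361 = 124141.
Overall proportion = Σ (Nₕ/N)·p̂ₕ.
Σ Nₕp̂ₕ = 149.413 + 1691.472 + 1780.02 + 755.004 + 510.498 = 4886.407.
4886.407 / 124141 = 0.039362... → 0.0394.

0.0394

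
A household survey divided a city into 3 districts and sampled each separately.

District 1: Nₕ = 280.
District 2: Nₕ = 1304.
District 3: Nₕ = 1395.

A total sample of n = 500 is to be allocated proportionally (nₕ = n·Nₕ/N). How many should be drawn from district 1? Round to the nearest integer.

47

N = 280 + 1304 + 1395 = 2979.
n_1 = 500·280/2979 = 46.996... → 47.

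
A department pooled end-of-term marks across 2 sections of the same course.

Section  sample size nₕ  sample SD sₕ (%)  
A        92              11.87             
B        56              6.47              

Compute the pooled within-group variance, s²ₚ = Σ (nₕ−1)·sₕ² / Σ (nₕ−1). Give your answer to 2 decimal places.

A: (92−1)·11.87² = 91·140.8969 = 12821.6179
B: (56−1)·6.47² = 55·41.8609 = 2302.3495
Numerator = 15123.9674; denominator = Σ(nₕ−1) = 146.
s²ₚ = 15123.9674/146 = 103.5888... → 103.59.

103.59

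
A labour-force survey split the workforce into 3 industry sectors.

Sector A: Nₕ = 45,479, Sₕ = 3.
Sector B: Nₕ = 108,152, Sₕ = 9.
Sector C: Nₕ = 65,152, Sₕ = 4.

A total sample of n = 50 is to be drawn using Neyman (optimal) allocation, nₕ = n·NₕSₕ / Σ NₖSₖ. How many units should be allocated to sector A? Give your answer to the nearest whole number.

5

Σ NₕSₕ = 45479·3 + 108152·9 + 65152·4 = 1370413.
Share for A: 136437/1370413 = 0.09956.
n_A = 50 × 0.09956 = 4.978... → 5.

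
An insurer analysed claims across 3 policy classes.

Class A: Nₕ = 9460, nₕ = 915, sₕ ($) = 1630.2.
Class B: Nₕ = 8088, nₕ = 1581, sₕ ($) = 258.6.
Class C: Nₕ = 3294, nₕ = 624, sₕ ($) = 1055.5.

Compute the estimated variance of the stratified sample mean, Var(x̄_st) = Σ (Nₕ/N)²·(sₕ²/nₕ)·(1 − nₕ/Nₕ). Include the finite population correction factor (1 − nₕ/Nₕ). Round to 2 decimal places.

N = 20842; Wₕ = Nₕ/N.
class A: (9460/20842)²·1630.2²/915·(1 − 915/9460) = 540.48681
class B: (8088/20842)²·258.6²/1581·(1 − 1581/8088) = 5.12470
class C: (3294/20842)²·1055.5²/624·(1 − 624/3294) = 36.14831
Sum = 581.75982 → 581.76.

581.76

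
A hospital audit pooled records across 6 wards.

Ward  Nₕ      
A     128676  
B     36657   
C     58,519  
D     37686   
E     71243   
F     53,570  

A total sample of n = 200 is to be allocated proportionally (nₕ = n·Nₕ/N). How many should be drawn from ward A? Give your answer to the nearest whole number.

N = 128676 + 36657 + 58519 + 37686 + 71243 + 53570 = 386351.
n_A = 200·128676/386351 = 66.611... → 67.

67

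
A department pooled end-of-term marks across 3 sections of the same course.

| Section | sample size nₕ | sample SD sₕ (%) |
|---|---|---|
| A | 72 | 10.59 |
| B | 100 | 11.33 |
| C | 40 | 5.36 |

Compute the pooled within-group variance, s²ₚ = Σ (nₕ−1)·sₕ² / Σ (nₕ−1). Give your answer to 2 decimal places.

Degrees of freedom: 71 + 99 + 39 = 209.
Σ(nₕ−1)sₕ² = 71·112.1481 + 99·128.3689 + 39·28.7296 = 21791.4906.
s²ₚ = 21791.4906 / 209 = 104.2655... → 104.27.

104.27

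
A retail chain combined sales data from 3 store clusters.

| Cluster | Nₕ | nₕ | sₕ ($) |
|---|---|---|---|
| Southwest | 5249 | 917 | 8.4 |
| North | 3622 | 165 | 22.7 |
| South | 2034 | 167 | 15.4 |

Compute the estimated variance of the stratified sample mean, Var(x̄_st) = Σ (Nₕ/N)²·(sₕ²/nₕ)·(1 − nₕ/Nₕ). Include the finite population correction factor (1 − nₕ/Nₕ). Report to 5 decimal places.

N = 10905; Wₕ = Nₕ/N.
cluster Southwest: (5249/10905)²·8.4²/917·(1 − 917/5249) = 0.01471306
cluster North: (3622/10905)²·22.7²/165·(1 − 165/3622) = 0.32882457
cluster South: (2034/10905)²·15.4²/167·(1 − 167/2034) = 0.04534912
Sum = 0.38888675 → 0.38889.

0.38889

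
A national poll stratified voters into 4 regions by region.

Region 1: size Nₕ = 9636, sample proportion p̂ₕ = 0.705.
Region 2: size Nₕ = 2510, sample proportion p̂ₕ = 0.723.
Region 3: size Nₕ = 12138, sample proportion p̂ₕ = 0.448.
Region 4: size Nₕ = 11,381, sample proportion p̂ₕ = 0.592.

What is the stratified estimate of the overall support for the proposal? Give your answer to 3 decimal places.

N = 9636 + 2510 + 12138 + 11381 = 35665.
Overall proportion = Σ (Nₕ/N)·p̂ₕ.
Σ Nₕp̂ₕ = 6793.38 + 1814.73 + 5437.824 + 6737.552 = 20783.486.
20783.486 / 35665 = 0.58274... → 0.583.

0.583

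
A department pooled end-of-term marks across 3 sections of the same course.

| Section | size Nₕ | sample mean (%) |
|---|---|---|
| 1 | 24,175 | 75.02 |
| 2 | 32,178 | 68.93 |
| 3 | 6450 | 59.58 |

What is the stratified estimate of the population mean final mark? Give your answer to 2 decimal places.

70.31

N = 62803; weights Wₕ = Nₕ/N = (0.3849, 0.5124, 0.1027).
x̄_st = Σ Wₕ·x̄ₕ = 0.3849·75.02 + 0.5124·68.93 + 0.1027·59.58 ≈ 70.3140...
→ 70.31.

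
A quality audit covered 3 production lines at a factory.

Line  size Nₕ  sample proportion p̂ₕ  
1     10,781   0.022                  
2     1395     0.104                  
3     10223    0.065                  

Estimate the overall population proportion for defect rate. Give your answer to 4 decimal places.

Wₕ = Nₕ/N with N = 22399: 0.4813, 0.0623, 0.4564.
p̂_st = 0.4813·0.022 + 0.0623·0.104 + 0.4564·0.065 ≈ 0.046732... → 0.0467.

0.0467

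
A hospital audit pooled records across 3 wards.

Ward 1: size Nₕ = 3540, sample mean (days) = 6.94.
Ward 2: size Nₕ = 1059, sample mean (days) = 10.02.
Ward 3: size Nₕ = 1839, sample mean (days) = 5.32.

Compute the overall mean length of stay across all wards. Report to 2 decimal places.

6.98

x̄_st = (Σ Nₕx̄ₕ) / (Σ Nₕ) = (3540·6.94 + 1059·10.02 + 1839·5.32) / 6438
= 44962.26 / 6438 = 6.9839... → 6.98.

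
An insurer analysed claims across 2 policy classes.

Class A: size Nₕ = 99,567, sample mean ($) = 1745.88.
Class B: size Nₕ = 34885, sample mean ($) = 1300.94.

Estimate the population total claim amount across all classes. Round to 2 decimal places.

A: 99567·1745.88 = 173832033.96
B: 34885·1300.94 = 45383291.9
τ̂ = Σ Nₕx̄ₕ = 219215325.86.

219215325.86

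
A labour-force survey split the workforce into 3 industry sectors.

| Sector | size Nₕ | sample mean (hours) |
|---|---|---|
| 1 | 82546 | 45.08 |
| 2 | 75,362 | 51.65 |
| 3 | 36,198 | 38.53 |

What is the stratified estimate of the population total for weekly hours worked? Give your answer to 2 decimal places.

9008329.92

Estimate total by summing Nₕ·x̄ₕ over strata.
82546·45.08 + 75362·51.65 + 36198·38.53 = 3721173.68 + 3892447.3 + 1394708.94 = 9008329.92.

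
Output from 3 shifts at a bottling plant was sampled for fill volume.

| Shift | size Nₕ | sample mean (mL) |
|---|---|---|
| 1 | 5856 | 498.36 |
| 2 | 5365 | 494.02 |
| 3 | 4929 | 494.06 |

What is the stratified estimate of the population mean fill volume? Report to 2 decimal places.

495.61

x̄_st = (Σ Nₕx̄ₕ) / (Σ Nₕ) = (5856·498.36 + 5365·494.02 + 4929·494.06) / 16150
= 8004035.2 / 16150 = 495.6059... → 495.61.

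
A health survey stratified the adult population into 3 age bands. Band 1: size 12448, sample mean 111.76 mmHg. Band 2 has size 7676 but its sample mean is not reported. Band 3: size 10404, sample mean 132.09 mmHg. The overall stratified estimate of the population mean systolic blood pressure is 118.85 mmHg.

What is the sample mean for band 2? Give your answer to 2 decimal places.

112.40

Σ Nₕx̄ₕ = N·μ, so 7676·x̄_2 = 30528·118.85 − (12448·111.76 + 10404·132.09).
= 3628252.8 − 2765452.84 = 862799.96.
x̄_2 = 862799.96 / 7676 = 112.4023... → 112.40.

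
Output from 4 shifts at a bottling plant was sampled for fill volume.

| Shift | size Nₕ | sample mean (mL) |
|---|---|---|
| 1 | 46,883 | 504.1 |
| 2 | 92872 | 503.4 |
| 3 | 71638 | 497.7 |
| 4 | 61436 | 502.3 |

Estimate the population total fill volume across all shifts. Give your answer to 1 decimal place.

Estimate total by summing Nₕ·x̄ₕ over strata.
46883·504.1 + 92872·503.4 + 71638·497.7 + 61436·502.3 = 23633720.3 + 46751764.8 + 35654232.6 + 30859302.8 = 136899020.5.

136899020.5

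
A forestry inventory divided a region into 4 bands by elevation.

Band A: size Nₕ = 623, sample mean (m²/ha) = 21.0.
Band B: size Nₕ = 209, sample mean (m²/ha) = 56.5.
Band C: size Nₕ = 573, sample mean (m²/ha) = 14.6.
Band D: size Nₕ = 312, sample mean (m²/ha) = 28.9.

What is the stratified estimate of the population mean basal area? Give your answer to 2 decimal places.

x̄_st = (Σ Nₕx̄ₕ) / (Σ Nₕ) = (623·21.0 + 209·56.5 + 573·14.6 + 312·28.9) / 1717
= 42274.1 / 1717 = 24.6209... → 24.62.

24.62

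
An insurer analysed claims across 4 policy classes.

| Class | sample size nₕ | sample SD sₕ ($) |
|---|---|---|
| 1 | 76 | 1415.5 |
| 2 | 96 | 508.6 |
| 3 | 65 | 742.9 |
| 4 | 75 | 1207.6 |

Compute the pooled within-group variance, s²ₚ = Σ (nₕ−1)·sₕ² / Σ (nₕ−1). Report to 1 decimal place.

1032736.1

1: (76−1)·1415.5² = 75·2003640.25 = 150273018.75
2: (96−1)·508.6² = 95·258673.96 = 24574026.2
3: (65−1)·742.9² = 64·551900.41 = 35321626.24
4: (75−1)·1207.6² = 74·1458297.76 = 107914034.24
Numerator = 318082705.43; denominator = Σ(nₕ−1) = 308.
s²ₚ = 318082705.43/308 = 1032736.057... → 1032736.1.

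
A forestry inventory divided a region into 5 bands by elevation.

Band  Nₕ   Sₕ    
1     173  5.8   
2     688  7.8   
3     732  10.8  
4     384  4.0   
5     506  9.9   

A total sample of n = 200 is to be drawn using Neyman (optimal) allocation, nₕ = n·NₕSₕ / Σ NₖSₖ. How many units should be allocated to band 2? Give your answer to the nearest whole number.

52

1: NₕSₕ = 173·5.8 = 1003.4
2: NₕSₕ = 688·7.8 = 5366.4
3: NₕSₕ = 732·10.8 = 7905.6
4: NₕSₕ = 384·4.0 = 1536
5: NₕSₕ = 506·9.9 = 5009.4
Σ NₕSₕ = 20820.8.
n_2 = 200·5366.4/20820.8 = 51.548... → 52.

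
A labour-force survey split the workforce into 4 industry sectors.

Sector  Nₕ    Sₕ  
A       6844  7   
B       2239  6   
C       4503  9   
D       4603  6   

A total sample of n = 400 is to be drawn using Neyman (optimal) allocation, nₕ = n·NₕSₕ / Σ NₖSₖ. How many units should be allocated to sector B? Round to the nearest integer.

41

A: NₕSₕ = 6844·7 = 47908
B: NₕSₕ = 2239·6 = 13434
C: NₕSₕ = 4503·9 = 40527
D: NₕSₕ = 4603·6 = 27618
Σ NₕSₕ = 129487.
n_B = 400·13434/129487 = 41.499... → 41.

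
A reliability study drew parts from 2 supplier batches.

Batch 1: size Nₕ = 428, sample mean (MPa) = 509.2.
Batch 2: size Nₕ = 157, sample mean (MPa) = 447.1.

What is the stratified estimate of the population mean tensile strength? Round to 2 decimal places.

492.53

N = 428 + 157 = 585.
Weight each subgroup mean by Nₕ/N and sum.
Σ Nₕx̄ₕ = 428·509.2 + 157·447.1 = 217937.6 + 70194.7 = 288132.3.
Divide by N: 288132.3 / 585 = 492.5338... → 492.53.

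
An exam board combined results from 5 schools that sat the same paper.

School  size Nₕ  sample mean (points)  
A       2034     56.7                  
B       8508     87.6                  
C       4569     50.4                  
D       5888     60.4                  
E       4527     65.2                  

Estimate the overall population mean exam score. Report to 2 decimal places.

N = 2034 + 8508 + 4569 + 5888 + 4527 = 25526.
Weight each subgroup mean by Nₕ/N and sum.
Σ Nₕx̄ₕ = 2034·56.7 + 8508·87.6 + 4569·50.4 + 5888·60.4 + 4527·65.2 = 115327.8 + 745300.8 + 230277.6 + 355635.2 + 295160.4 = 1741701.8.
Divide by N: 1741701.8 / 25526 = 68.2325... → 68.23.

68.23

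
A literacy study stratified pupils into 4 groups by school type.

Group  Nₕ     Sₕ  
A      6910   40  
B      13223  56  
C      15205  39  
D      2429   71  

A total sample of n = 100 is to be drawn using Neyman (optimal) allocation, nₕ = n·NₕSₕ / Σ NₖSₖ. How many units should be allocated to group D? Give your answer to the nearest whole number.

Σ NₕSₕ = 6910·40 + 13223·56 + 15205·39 + 2429·71 = 1782342.
Share for D: 172459/1782342 = 0.09676.
n_D = 100 × 0.09676 = 9.676... → 10.

10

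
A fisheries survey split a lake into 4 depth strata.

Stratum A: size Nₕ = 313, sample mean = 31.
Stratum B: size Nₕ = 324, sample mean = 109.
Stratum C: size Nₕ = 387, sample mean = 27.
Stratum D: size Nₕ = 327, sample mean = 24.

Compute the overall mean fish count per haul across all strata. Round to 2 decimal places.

x̄_st = (Σ Nₕx̄ₕ) / (Σ Nₕ) = (313·31 + 324·109 + 387·27 + 327·24) / 1351
= 63316 / 1351 = 46.8660... → 46.87.

46.87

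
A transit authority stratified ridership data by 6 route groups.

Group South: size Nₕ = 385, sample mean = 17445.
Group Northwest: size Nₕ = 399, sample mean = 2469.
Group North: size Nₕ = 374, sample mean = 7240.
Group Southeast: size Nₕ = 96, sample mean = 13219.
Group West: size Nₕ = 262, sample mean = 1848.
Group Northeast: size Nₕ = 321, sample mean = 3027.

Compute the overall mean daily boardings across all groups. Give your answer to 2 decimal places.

x̄_st = (Σ Nₕx̄ₕ) / (Σ Nₕ) = (385·17445 + 399·2469 + 374·7240 + 96·13219 + 262·1848 + 321·3027) / 1837
= 13134083 / 1837 = 7149.7458... → 7149.75.

7149.75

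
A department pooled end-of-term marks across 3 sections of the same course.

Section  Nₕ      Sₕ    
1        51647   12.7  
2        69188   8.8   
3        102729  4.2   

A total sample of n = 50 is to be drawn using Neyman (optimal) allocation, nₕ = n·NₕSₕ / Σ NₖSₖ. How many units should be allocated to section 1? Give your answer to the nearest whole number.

Σ NₕSₕ = 51647·12.7 + 69188·8.8 + 102729·4.2 = 1696233.1.
Share for 1: 655916.9/1696233.1 = 0.38669.
n_1 = 50 × 0.38669 = 19.335... → 19.

19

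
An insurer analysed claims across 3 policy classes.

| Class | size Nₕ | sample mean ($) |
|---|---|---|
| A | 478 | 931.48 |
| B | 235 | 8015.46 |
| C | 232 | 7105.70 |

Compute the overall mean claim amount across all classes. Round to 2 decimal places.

N = 945; weights Wₕ = Nₕ/N = (0.5058, 0.2487, 0.2455).
x̄_st = Σ Wₕ·x̄ₕ = 0.5058·931.48 + 0.2487·8015.46 + 0.2455·7105.70 ≈ 4208.892
→ 4208.89.

4208.89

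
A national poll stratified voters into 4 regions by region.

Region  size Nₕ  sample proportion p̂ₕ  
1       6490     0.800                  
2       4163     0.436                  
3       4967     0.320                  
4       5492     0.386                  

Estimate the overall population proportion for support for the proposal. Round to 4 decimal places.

N = 6490 + 4163 + 4967 + 5492 = 21112.
Overall proportion = Σ (Nₕ/N)·p̂ₕ.
Σ Nₕp̂ₕ = 5192 + 1815.068 + 1589.44 + 2119.912 = 10716.42.
10716.42 / 21112 = 0.507599... → 0.5076.

0.5076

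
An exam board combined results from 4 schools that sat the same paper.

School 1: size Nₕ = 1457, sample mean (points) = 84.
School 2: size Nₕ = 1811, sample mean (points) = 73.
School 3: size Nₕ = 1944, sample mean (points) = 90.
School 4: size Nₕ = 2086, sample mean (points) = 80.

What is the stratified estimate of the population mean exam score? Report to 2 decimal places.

81.73

N = 7298; weights Wₕ = Nₕ/N = (0.1996, 0.2482, 0.2664, 0.2858).
x̄_st = Σ Wₕ·x̄ₕ = 0.1996·84 + 0.2482·73 + 0.2664·90 + 0.2858·80 ≈ 81.7253...
→ 81.73.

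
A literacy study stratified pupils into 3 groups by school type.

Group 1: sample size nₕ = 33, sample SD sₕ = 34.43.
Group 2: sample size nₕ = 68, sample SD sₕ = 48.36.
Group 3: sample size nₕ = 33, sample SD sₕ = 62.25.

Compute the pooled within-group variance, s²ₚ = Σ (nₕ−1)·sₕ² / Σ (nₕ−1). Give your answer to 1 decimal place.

1: (33−1)·34.43² = 32·1185.4249 = 37933.5968
2: (68−1)·48.36² = 67·2338.6896 = 156692.2032
3: (33−1)·62.25² = 32·3875.0625 = 124002
Numerator = 318627.8; denominator = Σ(nₕ−1) = 131.
s²ₚ = 318627.8/131 = 2432.273... → 2432.3.

2432.3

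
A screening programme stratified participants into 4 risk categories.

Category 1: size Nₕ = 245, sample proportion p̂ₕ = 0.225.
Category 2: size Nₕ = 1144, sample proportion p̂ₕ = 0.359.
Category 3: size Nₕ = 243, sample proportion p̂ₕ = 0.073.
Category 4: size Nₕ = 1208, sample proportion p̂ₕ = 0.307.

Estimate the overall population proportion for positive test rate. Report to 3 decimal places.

Wₕ = Nₕ/N with N = 2840: 0.0863, 0.4028, 0.0856, 0.4254.
p̂_st = 0.0863·0.225 + 0.4028·0.359 + 0.0856·0.073 + 0.4254·0.307 ≈ 0.30085... → 0.301.

0.301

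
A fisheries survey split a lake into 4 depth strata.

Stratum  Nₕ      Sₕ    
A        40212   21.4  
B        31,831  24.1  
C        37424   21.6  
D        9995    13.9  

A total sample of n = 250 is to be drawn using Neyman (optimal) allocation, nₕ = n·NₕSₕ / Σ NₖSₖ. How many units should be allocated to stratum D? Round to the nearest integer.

13

Σ NₕSₕ = 40212·21.4 + 31831·24.1 + 37424·21.6 + 9995·13.9 = 2574952.8.
Share for D: 138930.5/2574952.8 = 0.05395.
n_D = 250 × 0.05395 = 13.489... → 13.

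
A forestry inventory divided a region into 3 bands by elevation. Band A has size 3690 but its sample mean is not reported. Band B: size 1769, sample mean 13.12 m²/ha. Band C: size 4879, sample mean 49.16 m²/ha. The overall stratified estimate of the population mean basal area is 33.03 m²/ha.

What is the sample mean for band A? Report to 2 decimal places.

21.25

N = 3690 + 1769 + 4879 = 10338.
Overall total = μ·N = 33.03·10338 = 341464.14.
Subtract the known strata: 1769·13.12 + 4879·49.16 = 263060.92.
Remaining total for band A: 341464.14 − 263060.92 = 78403.22.
Divide by its size: 78403.22 / 3690 = 21.2475... → 21.25.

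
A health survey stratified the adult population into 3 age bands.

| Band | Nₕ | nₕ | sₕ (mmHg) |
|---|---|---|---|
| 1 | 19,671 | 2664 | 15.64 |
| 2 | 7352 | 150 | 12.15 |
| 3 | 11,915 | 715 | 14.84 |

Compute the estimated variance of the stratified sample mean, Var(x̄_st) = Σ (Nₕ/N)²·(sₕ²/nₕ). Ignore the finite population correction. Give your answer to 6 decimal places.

0.087360

N = 38938; Wₕ = Nₕ/N.
band 1: (19671/38938)²·15.64²/2664 = 0.023433916
band 2: (7352/38938)²·12.15²/150 = 0.035085285
band 3: (11915/38938)²·14.84²/715 = 0.028840486
Sum = 0.087359687 → 0.087360.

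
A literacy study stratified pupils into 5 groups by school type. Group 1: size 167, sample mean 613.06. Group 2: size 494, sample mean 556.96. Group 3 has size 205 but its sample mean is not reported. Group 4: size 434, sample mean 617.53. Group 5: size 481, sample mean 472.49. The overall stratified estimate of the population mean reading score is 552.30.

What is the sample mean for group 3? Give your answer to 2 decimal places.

540.74

Σ Nₕx̄ₕ = N·μ, so 205·x̄_3 = 1781·552.30 − (167·613.06 + 494·556.96 + 434·617.53 + 481·472.49).
= 983646.3 − 872794.97 = 110851.33.
x̄_3 = 110851.33 / 205 = 540.7382... → 540.74.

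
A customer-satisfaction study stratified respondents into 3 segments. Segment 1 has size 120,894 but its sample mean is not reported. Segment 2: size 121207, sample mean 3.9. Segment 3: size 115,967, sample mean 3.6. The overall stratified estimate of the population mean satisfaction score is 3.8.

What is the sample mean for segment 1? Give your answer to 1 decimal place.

N = 120894 + 121207 + 115967 = 358068.
Overall total = μ·N = 3.8·358068 = 1360658.4.
Subtract the known strata: 121207·3.9 + 115967·3.6 = 890188.5.
Remaining total for segment 1: 1360658.4 − 890188.5 = 470469.9.
Divide by its size: 470469.9 / 120894 = 3.892... → 3.9.

3.9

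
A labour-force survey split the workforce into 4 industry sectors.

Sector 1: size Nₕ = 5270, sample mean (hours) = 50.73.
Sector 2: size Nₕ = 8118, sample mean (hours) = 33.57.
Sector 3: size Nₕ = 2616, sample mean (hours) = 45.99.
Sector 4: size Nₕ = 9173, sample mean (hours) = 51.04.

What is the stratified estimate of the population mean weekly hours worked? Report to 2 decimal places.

44.82

N = 5270 + 8118 + 2616 + 9173 = 25177.
Overall mean = Σ (Nₕ/N)·x̄ₕ — weight by population share, not a simple average.
Σ Nₕx̄ₕ = 5270·50.73 + 8118·33.57 + 2616·45.99 + 9173·51.04 = 267347.1 + 272521.26 + 120309.84 + 468189.92 = 1128368.12.
Divide by N: 1128368.12 / 25177 = 44.8174... → 44.82.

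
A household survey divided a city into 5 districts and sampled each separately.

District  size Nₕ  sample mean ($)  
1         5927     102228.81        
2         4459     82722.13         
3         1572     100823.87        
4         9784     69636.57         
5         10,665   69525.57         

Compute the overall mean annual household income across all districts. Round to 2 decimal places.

78874.25

N = 5927 + 4459 + 1572 + 9784 + 10665 = 32407.
Weight each subgroup mean by Nₕ/N and sum.
Σ Nₕx̄ₕ = 5927·102228.81 + 4459·82722.13 + 1572·100823.87 + 9784·69636.57 + 10665·69525.57 = 605910156.87 + 368857977.67 + 158495123.64 + 681324200.88 + 741490204.05 = 2556077663.11.
Divide by N: 2556077663.11 / 32407 = 78874.2452... → 78874.25.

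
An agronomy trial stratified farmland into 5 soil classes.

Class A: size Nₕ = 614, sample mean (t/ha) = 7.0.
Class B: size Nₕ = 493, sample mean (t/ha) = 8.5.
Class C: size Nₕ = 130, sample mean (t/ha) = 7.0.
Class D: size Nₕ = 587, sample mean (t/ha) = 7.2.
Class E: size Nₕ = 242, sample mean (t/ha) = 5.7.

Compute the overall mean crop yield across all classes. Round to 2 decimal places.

7.26

x̄_st = (Σ Nₕx̄ₕ) / (Σ Nₕ) = (614·7.0 + 493·8.5 + 130·7.0 + 587·7.2 + 242·5.7) / 2066
= 15004.3 / 2066 = 7.2625... → 7.26.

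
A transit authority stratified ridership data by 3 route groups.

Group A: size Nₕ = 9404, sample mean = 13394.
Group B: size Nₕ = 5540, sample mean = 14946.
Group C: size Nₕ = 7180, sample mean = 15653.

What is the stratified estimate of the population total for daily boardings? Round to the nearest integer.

321146556

A: 9404·13394 = 125957176
B: 5540·14946 = 82800840
C: 7180·15653 = 112388540
τ̂ = Σ Nₕx̄ₕ = 321146556.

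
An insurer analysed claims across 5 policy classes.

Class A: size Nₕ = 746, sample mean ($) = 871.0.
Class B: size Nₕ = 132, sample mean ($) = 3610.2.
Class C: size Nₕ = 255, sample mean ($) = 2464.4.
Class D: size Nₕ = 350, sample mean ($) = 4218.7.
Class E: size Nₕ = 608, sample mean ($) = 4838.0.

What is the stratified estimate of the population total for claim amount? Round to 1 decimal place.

A: 746·871.0 = 649766
B: 132·3610.2 = 476546.4
C: 255·2464.4 = 628422
D: 350·4218.7 = 1476545
E: 608·4838.0 = 2941504
τ̂ = Σ Nₕx̄ₕ = 6172783.4.

6172783.4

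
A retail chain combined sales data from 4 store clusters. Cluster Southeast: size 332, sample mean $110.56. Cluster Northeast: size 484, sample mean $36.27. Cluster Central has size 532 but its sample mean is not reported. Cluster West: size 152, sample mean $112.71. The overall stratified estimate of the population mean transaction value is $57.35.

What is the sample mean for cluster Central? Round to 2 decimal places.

N = 332 + 484 + 532 + 152 = 1500.
Overall total = μ·N = 57.35·1500 = 86025.
Subtract the known strata: 332·110.56 + 484·36.27 + 152·112.71 = 71392.52.
Remaining total for cluster Central: 86025 − 71392.52 = 14632.48.
Divide by its size: 14632.48 / 532 = 27.5047... → 27.50.

27.50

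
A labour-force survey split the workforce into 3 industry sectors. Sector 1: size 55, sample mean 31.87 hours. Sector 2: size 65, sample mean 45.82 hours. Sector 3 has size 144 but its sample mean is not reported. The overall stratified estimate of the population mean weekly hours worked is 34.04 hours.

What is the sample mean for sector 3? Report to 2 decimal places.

N = 55 + 65 + 144 = 264.
Overall total = μ·N = 34.04·264 = 8986.56.
Subtract the known strata: 55·31.87 + 65·45.82 = 4731.15.
Remaining total for sector 3: 8986.56 − 4731.15 = 4255.41.
Divide by its size: 4255.41 / 144 = 29.5515... → 29.55.

29.55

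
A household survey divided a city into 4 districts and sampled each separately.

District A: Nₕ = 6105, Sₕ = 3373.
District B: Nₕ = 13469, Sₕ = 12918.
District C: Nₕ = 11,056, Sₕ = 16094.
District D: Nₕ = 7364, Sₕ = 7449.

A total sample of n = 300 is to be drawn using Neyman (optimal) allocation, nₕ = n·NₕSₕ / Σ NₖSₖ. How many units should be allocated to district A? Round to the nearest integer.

A: NₕSₕ = 6105·3373 = 20592165
B: NₕSₕ = 13469·12918 = 173992542
C: NₕSₕ = 11056·16094 = 177935264
D: NₕSₕ = 7364·7449 = 54854436
Σ NₕSₕ = 427374407.
n_A = 300·20592165/427374407 = 14.455... → 14.

14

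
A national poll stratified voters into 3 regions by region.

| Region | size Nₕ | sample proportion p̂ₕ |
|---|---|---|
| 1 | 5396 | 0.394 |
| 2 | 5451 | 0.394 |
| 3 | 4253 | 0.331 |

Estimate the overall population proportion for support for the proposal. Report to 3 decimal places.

0.376

N = 5396 + 5451 + 4253 = 15100.
Overall proportion = Σ (Nₕ/N)·p̂ₕ.
Σ Nₕp̂ₕ = 2126.024 + 2147.694 + 1407.743 = 5681.461.
5681.461 / 15100 = 0.37626... → 0.376.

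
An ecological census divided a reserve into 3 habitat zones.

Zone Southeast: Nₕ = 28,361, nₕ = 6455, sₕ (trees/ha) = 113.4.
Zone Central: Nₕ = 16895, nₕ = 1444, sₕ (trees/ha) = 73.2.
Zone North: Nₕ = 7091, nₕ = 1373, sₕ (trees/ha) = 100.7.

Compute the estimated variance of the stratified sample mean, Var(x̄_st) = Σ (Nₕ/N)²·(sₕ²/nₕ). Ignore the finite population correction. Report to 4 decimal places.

1.1068

N = 52347. Term for each stratum: Wₕ²sₕ²/nₕ.
Var(x̄_st) = 0.5847757 + 0.3865341 + 0.1355251 = 1.1068349 → 1.1068.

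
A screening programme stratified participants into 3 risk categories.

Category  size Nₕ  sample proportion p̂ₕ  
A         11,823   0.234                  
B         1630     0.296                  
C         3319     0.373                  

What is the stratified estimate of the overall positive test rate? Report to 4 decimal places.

Wₕ = Nₕ/N with N = 16772: 0.7049, 0.0972, 0.1979.
p̂_st = 0.7049·0.234 + 0.0972·0.296 + 0.1979·0.373 ≈ 0.267532... → 0.2675.

0.2675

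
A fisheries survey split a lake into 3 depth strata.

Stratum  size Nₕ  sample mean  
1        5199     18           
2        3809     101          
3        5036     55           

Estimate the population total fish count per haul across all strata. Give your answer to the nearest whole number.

755271

Population total = Σ Nₕ·x̄ₕ (each stratum's size times its mean).
5199·18 + 3809·101 + 5036·55 = 93582 + 384709 + 276980 = 755271.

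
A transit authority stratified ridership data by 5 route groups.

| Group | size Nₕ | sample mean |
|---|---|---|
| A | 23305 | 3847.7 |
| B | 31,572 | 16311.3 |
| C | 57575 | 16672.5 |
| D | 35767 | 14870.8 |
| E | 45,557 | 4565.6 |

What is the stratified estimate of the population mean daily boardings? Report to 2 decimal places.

11892.34

N = 193776; weights Wₕ = Nₕ/N = (0.1203, 0.1629, 0.2971, 0.1846, 0.2351).
x̄_st = Σ Wₕ·x̄ₕ = 0.1203·3847.7 + 0.1629·16311.3 + 0.2971·16672.5 + 0.1846·14870.8 + 0.2351·4565.6 ≈ 11892.3352...
→ 11892.34.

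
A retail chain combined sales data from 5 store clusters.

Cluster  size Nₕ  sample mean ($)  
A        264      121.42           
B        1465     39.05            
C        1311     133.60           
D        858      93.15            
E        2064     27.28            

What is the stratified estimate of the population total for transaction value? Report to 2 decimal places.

Population total = Σ Nₕ·x̄ₕ (each stratum's size times its mean).
264·121.42 + 1465·39.05 + 1311·133.60 + 858·93.15 + 2064·27.28 = 32054.88 + 57208.25 + 175149.6 + 79922.7 + 56305.92 = 400641.35.

400641.35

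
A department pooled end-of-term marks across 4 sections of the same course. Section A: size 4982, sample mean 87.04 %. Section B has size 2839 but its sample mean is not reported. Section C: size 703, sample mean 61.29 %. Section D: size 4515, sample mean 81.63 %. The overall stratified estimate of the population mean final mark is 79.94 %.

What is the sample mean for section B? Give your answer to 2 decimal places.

N = 4982 + 2839 + 703 + 4515 = 13039.
Overall total = μ·N = 79.94·13039 = 1042337.66.
Subtract the known strata: 4982·87.04 + 703·61.29 + 4515·81.63 = 845279.6.
Remaining total for section B: 1042337.66 − 845279.6 = 197058.06.
Divide by its size: 197058.06 / 2839 = 69.4111... → 69.41.

69.41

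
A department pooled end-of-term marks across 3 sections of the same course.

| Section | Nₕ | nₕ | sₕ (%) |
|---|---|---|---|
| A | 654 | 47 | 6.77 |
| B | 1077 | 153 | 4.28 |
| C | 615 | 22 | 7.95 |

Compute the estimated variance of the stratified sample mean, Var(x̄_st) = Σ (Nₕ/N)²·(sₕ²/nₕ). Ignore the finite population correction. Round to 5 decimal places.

0.29844

N = 2346; Wₕ = Nₕ/N.
section A: (654/2346)²·6.77²/47 = 0.07578425
section B: (1077/2346)²·4.28²/153 = 0.02523315
section C: (615/2346)²·7.95²/22 = 0.19742666
Sum = 0.29844406 → 0.29844.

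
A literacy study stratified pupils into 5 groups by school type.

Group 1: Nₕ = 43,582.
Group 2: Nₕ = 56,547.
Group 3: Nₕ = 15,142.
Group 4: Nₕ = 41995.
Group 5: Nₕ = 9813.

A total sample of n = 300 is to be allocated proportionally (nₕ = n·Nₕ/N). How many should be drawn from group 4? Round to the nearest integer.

75

N = 43582 + 56547 + 15142 + 41995 + 9813 = 167079.
n_4 = 300·41995/167079 = 75.404... → 75.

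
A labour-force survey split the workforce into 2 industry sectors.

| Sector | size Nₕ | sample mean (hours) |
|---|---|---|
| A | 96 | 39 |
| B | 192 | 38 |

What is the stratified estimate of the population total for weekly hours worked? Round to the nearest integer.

11040

Estimate total by summing Nₕ·x̄ₕ over strata.
96·39 + 192·38 = 3744 + 7296 = 11040.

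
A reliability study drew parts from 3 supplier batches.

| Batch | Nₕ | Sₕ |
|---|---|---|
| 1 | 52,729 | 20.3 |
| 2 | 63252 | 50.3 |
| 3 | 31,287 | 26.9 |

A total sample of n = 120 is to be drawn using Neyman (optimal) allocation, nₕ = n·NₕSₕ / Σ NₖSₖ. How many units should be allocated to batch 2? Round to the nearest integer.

1: NₕSₕ = 52729·20.3 = 1070398.7
2: NₕSₕ = 63252·50.3 = 3181575.6
3: NₕSₕ = 31287·26.9 = 841620.3
Σ NₕSₕ = 5093594.6.
n_2 = 120·3181575.6/5093594.6 = 74.955... → 75.

75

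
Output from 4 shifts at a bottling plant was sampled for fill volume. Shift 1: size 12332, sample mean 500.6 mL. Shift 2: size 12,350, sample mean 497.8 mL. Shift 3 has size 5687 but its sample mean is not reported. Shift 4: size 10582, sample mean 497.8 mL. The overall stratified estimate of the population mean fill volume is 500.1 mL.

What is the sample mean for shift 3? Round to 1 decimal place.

Σ Nₕx̄ₕ = N·μ, so 5687·x̄_3 = 40951·500.1 − (12332·500.6 + 12350·497.8 + 10582·497.8).
= 20479595.1 − 17588948.8 = 2890646.3.
x̄_3 = 2890646.3 / 5687 = 508.290... → 508.3.

508.3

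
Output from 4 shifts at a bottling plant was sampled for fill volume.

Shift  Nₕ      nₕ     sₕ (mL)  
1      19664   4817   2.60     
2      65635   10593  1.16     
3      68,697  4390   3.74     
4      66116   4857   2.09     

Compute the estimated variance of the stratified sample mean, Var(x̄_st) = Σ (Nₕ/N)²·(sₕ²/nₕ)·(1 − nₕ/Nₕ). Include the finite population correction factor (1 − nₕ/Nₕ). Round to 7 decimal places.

N = 220112; Wₕ = Nₕ/N.
shift 1: (19664/220112)²·2.60²/4817·(1 − 4817/19664) = 0.0000084565
shift 2: (65635/220112)²·1.16²/10593·(1 − 10593/65635) = 0.0000094719
shift 3: (68697/220112)²·3.74²/4390·(1 − 4390/68697) = 0.0002905275
shift 4: (66116/220112)²·2.09²/4857·(1 − 4857/66116) = 0.0000751819
Sum = 0.0003836379 → 0.0003836.

0.0003836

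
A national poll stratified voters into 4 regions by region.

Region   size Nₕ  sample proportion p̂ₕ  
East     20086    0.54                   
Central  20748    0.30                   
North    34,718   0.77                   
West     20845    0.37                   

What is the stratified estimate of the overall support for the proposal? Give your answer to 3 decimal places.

0.534

N = 20086 + 20748 + 34718 + 20845 = 96397.
Overall proportion = Σ (Nₕ/N)·p̂ₕ.
Σ Nₕp̂ₕ = 10846.44 + 6224.4 + 26732.86 + 7712.65 = 51516.35.
51516.35 / 96397 = 0.53442... → 0.534.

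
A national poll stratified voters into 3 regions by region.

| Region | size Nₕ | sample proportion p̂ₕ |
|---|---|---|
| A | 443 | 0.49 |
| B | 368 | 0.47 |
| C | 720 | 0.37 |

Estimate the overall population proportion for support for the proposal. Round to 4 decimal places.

Wₕ = Nₕ/N with N = 1531: 0.2894, 0.2404, 0.4703.
p̂_st = 0.2894·0.49 + 0.2404·0.47 + 0.4703·0.37 ≈ 0.428759... → 0.4288.

0.4288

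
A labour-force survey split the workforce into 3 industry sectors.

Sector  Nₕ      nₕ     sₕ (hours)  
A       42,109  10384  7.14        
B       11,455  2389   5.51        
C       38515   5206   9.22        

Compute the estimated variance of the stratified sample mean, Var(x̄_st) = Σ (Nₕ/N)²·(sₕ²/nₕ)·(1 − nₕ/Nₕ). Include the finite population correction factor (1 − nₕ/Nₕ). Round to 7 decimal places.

0.0034000

N = 92079; Wₕ = Nₕ/N.
sector A: (42109/92079)²·7.14²/10384·(1 − 10384/42109) = 0.0007735477
sector B: (11455/92079)²·5.51²/2389·(1 − 2389/11455) = 0.0001556599
sector C: (38515/92079)²·9.22²/5206·(1 − 5206/38515) = 0.0024707454
Sum = 0.0033999530 → 0.0034000.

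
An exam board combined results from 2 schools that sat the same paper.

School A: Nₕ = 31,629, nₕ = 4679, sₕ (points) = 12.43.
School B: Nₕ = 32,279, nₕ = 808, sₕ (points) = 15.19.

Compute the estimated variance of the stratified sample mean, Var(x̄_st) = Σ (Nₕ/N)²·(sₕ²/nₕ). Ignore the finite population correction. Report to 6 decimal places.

0.080939

N = 63908. Term for each stratum: Wₕ²sₕ²/nₕ.
Var(x̄_st) = 0.008088159 + 0.072850725 = 0.080938884 → 0.080939.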